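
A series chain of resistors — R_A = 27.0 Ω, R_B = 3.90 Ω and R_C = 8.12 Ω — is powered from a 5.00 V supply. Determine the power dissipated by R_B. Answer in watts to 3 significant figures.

0.0640 W

Every series element carries the same I. Get I from the total resistance, then P = I² × R_B.
R_total = 27.0 + 3.90 + 8.12 = 39.02 Ω
I = V / R_total = 5.00 / 39.02 = 0.1281 A
P_R_B = I² × R_B = (0.1281)² × 3.90 = 0.06404 W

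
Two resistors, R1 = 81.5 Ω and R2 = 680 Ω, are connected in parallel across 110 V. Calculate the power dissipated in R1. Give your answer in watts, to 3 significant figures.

148 W

The supply voltage appears across each parallel branch — just use P = V²/R1.
P_R1 = V² / R1 = (110)² / 81.5 Ω = 148.5 W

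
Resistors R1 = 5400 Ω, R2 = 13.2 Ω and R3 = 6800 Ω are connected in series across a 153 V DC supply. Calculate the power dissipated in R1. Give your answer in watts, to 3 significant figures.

0.847 W

In a series string the same current flows through every resistor — find that current, then P = I²R for the one we want.
R_total = 5400 + 13.2 + 6800 = 12210 Ω
I = V / R_total = 153 / 12210 = 0.01253 A
P_R1 = I² × R1 = (0.01253)² × 5400 = 0.8475 W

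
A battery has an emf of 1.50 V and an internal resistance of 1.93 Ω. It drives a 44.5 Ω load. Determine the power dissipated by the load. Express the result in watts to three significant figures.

0.0464 W

The internal resistance and the load are in series, so the same I flows through both; get I from ε/(r+R), then I²R for the load.
I = ε / (r + R) = 1.50 / (1.93 + 44.5) = 0.03231 A
P_load = I² R = (0.03231)² × 44.5 = 0.04645 W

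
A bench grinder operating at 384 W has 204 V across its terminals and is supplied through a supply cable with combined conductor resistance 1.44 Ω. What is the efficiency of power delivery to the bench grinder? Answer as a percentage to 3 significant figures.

98.7 %

I = P / V = 384 / 204 = 1.882 A through the supply cable.
P_line = I² R_line = (1.882)² × 1.44 = 5.102 W
P_source = P_load + P_line = 384.0 + 5.102 = 389.1 W
η = P_load / P_source = 384.0 / 389.1 = 0.9869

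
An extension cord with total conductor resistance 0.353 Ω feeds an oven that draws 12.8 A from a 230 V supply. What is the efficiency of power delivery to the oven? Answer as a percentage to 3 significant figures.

98.0 %

The extension cord carries the full 12.8 A.
P_line = I² R_line = (12.80)² × 0.353 = 57.84 W
P_source = V I = 230 × 12.80 = 2944 W; P_load = 2886 W
η = P_load / P_source = 2886 / 2944 = 0.9804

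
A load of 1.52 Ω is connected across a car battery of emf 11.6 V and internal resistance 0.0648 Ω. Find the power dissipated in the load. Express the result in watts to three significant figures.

81.4 W

The internal resistance and the load are in series, so the same I flows through both; get I from ε/(r+R), then I²R for the load.
I = ε / (r + R) = 11.6 / (0.0648 + 1.52) = 7.320 A
P_load = I² R = (7.320)² × 1.52 = 81.43 W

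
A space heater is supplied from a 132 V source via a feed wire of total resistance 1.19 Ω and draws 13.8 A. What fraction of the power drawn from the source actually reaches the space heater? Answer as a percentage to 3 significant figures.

87.6 %

The feed wire carries the full 13.8 A.
P_line = I² R_line = (13.80)² × 1.19 = 226.6 W
P_source = V I = 132 × 13.80 = 1822 W; P_load = 1595 W
η = P_load / P_source = 1595 / 1822 = 0.8756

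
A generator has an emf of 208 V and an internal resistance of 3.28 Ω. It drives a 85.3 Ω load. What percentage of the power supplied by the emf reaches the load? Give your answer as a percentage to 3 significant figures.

96.3 %

η = P_load/(P_load+P_int) = I²R/(I²R+I²r) = R/(R+r) — the I² cancels for series elements.
η = R / (R + r) = 85.3 / (85.3 + 3.28) = 0.9630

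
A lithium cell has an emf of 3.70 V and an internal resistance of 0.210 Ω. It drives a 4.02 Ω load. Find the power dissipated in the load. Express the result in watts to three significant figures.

Find the circuit current first, then P = I²R for the load (series elements share I).
I = ε / (r + R) = 3.70 / (0.210 + 4.02) = 0.8747 A
P_load = I² R = (0.8747)² × 4.02 = 3.076 W

3.08 W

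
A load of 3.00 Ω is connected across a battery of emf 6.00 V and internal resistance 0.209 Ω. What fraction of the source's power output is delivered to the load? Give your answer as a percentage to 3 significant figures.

η = P_load/(P_load+P_int) = I²R/(I²R+I²r) = R/(R+r) — the I² cancels for series elements.
η = R / (R + r) = 3.00 / (3.00 + 0.209) = 0.9349

93.5 %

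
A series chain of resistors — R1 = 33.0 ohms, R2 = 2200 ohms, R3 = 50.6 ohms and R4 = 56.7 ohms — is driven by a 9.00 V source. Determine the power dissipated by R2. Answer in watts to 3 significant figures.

0.0325 W

Every series element carries the same I. Get I from the total resistance, then P = I² × R2.
R_total = 33.0 + 2200 + 50.6 + 56.7 = 2340 Ω
I = V / R_total = 9.00 / 2340 = 0.003846 A
P_R2 = I² × R2 = (0.003846)² × 2200 = 0.03254 W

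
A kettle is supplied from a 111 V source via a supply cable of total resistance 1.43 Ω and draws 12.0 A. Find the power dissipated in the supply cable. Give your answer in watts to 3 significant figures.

206 W

The supply cable is a series resistance carrying the load current; its dissipation is I²R_line.
The supply cable carries the full 12.0 A.
P_line = I² R_line = (12.00)² × 1.43 = 205.9 W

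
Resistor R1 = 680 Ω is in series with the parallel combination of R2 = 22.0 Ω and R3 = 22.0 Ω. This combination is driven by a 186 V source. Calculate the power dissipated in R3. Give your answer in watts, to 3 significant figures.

Reduce the parallel pair to R_p first; the network is then a simple series string.
R_p = (22.0×22.0)/(22.0+22.0) = 11.00 Ω
R_total = 680 + 11.00 = 691.0 Ω
I = V / R_total = 186 / 691.0 = 0.2692 A
Voltage across the parallel pair: V_p = I × R_p = 0.2692 × 11.00 = 2.961 V
R3 sees V_p directly, so P = V_p² / R3.
P_R3 = (2.961)² / 22.0 = 0.3985 W

0.399 W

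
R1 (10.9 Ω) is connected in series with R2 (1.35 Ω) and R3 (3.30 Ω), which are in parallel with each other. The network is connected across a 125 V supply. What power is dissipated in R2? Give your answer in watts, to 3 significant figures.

Reduce the parallel pair to R_p first; the network is then a simple series string.
R_p = (1.35×3.30)/(1.35+3.30) = 0.9581 Ω
R_total = 10.9 + 0.9581 = 11.86 Ω
I = V / R_total = 125 / 11.86 = 10.54 A
Voltage across the parallel pair: V_p = I × R_p = 10.54 × 0.9581 = 10.10 V
R2 is across V_p, so use P = V²/R for that branch.
P_R2 = (10.10)² / 1.35 = 75.55 W

75.6 W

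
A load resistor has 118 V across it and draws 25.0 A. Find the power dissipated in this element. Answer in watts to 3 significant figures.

Since both terminal voltage and current are stated, P = V I gives the power in one step.
P = 118 V × 25.00 A = 2950 W

2950 W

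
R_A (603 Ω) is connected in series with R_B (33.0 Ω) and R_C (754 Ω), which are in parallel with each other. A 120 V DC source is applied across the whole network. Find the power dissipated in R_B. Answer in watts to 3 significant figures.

Collapse R_B‖R_C to a single equivalent, reducing the network to two series elements.
R_p = (33.0×754)/(33.0+754) = 31.62 Ω
R_total = 603 + 31.62 = 634.6 Ω
I = V / R_total = 120 / 634.6 = 0.1891 A
Voltage across the parallel pair: V_p = I × R_p = 0.1891 × 31.62 = 5.978 V
With V_p across R_B, its power is V_p²/R_B.
P_R_B = (5.978)² / 33.0 = 1.083 W

1.08 W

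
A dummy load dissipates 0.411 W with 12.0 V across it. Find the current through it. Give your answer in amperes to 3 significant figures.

0.0342 A

Inverting the appropriate power form: I = P / V.
I = 0.411 / 12.0 = 0.03425 A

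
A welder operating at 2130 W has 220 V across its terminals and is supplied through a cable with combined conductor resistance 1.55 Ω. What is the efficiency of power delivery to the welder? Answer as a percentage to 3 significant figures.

93.6 %

I = P / V = 2130 / 220 = 9.682 A through the cable.
P_line = I² R_line = (9.682)² × 1.55 = 145.3 W
P_source = P_load + P_line = 2130 + 145.3 = 2275 W
η = P_load / P_source = 2130 / 2275 = 0.9361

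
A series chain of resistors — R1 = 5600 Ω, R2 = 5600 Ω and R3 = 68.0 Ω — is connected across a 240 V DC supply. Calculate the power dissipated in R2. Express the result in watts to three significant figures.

The current is common to all series resistors; compute it, then apply P = I²R for the target.
R_total = 5600 + 5600 + 68.0 = 11270 Ω
I = V / R_total = 240 / 11270 = 0.02130 A
P_R2 = I² × R2 = (0.02130)² × 5600 = 2.540 W

2.54 W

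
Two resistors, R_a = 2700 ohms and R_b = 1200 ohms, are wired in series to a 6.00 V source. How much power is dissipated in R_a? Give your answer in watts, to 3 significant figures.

Every series element carries the same I. Get I from the total resistance, then P = I² × R_a.
R_total = 2700 + 1200 = 3900 Ω
I = V / R_total = 6.00 / 3900 = 0.001538 A
P_R_a = I² × R_a = (0.001538)² × 2700 = 0.006391 W

0.00639 W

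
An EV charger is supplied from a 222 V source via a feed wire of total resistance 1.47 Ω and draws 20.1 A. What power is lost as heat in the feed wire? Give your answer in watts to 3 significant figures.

594 W

The feed wire and load are in series, so the same current flows in both; the loss is I²R_line.
The feed wire carries the full 20.1 A.
P_line = I² R_line = (20.10)² × 1.47 = 593.9 W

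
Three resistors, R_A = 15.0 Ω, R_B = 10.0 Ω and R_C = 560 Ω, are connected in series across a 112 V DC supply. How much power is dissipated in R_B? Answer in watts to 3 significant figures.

0.367 W

Series elements share the same current, so find I first, then use P = I²R.
R_total = 15.0 + 10.0 + 560 = 585.0 Ω
I = V / R_total = 112 / 585.0 = 0.1915 A
P_R_B = I² × R_B = (0.1915)² × 10.0 = 0.3665 W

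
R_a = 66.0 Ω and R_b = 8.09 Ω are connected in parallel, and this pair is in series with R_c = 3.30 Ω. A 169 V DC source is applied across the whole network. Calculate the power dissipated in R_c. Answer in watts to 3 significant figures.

Collapse the R_a‖R_b pair into one equivalent R_p; then R_p and R_c form a series string.
R_p = (66.0×8.09)/(66.0+8.09) = 7.207 Ω
R_total = R_p + 3.30 = 7.207 + 3.30 = 10.51 Ω
I = V / R_total = 169 / 10.51 = 16.09 A
R_c carries the full series current, so P = I²R.
P_R_c = (16.09)² × 3.30 = 853.8 W

854 W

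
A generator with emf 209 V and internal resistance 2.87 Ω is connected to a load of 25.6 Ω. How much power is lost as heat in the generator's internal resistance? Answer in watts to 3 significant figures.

155 W

r is in series with the load, so it carries the full circuit current — the loss in it is I²r.
I = ε / (r + R) = 209 / (2.87 + 25.6) = 7.341 A
P_int = I² r = (7.341)² × 2.87 = 154.7 W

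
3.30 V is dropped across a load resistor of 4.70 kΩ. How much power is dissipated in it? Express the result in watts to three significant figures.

With V across and R both known, P = V²/R gives the dissipation directly.
P = (3.30 V)² / 4700 Ω = 0.002317 W

0.00232 W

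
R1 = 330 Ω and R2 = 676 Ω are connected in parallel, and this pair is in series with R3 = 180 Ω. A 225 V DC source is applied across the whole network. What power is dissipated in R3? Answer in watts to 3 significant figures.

Reduce the parallel combination to a single R_p; the circuit then becomes R_p in series with the remaining resistor.
R_p = (330×676)/(330+676) = 221.7 Ω
R_total = R_p + 180 = 221.7 + 180 = 401.7 Ω
I = V / R_total = 225 / 401.7 = 0.5601 A
R3 carries the full series current, so P = I²R.
P_R3 = (0.5601)² × 180 = 56.46 W

56.5 W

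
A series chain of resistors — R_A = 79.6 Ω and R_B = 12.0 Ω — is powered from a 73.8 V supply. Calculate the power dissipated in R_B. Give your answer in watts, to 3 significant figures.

Series elements share the same current, so find I first, then use P = I²R.
R_total = 79.6 + 12.0 = 91.60 Ω
I = V / R_total = 73.8 / 91.60 = 0.8057 A
P_R_B = I² × R_B = (0.8057)² × 12.0 = 7.789 W

7.79 W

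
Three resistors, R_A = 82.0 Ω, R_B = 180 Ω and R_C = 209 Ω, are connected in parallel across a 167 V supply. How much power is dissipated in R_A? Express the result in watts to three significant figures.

R_A sits directly across the source, so P = V²/R with V = 167 V.
P_R_A = V² / R_A = (167)² / 82.0 Ω = 340.1 W

340 W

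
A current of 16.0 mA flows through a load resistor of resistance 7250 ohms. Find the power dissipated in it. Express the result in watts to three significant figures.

1.86 W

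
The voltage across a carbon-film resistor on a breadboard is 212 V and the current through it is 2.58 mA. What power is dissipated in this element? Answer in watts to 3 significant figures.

Both the voltage across and the current through the element are known, so P = V I applies directly.
P = 212 V × 0.002580 A = 0.5470 W

0.547 W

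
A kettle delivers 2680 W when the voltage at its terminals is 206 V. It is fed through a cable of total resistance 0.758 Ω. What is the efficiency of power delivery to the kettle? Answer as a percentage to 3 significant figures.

95.4 %

I = P / V = 2680 / 206 = 13.01 A through the cable.
P_line = I² R_line = (13.01)² × 0.758 = 128.3 W
P_source = P_load + P_line = 2680 + 128.3 = 2808 W
η = P_load / P_source = 2680 / 2808 = 0.9543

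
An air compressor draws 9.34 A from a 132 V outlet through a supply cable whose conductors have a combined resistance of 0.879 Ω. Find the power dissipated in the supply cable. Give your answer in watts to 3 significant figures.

76.7 W

Line loss is just I²R for the cable — we know both I and R_line directly.
The supply cable carries the full 9.34 A.
P_line = I² R_line = (9.340)² × 0.879 = 76.68 W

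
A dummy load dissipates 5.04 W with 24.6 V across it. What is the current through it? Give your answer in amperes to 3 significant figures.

From P = V I = I²R = V²/R, with the two given quantities we get I = P / V.
I = 5.04 / 24.6 = 0.2049 A

0.205 A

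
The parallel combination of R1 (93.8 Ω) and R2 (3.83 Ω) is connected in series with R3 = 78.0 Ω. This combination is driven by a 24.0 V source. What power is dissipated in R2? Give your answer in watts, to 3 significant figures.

0.305 W

First find R_p for the parallel pair, then treat R_p + R3 as a series loop.
R_p = (93.8×3.83)/(93.8+3.83) = 3.680 Ω
R_total = R_p + 78.0 = 3.680 + 78.0 = 81.68 Ω
I = V / R_total = 24.0 / 81.68 = 0.2938 A
Voltage across the parallel pair: V_p = I × R_p = 0.2938 × 3.680 = 1.081 V
R2 has V_p across it, so P = V_p²/R2.
P_R2 = (1.081)² / 3.83 = 0.3052 W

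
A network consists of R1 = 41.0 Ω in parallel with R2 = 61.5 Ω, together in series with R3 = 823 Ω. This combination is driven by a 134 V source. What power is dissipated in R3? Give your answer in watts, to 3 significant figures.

20.6 W

Collapse the R1‖R2 pair into one equivalent R_p; then R_p and R3 form a series string.
R_p = (41.0×61.5)/(41.0+61.5) = 24.60 Ω
R_total = R_p + 823 = 24.60 + 823 = 847.6 Ω
I = V / R_total = 134 / 847.6 = 0.1581 A
R3 carries the full series current, so P = I²R.
P_R3 = (0.1581)² × 823 = 20.57 W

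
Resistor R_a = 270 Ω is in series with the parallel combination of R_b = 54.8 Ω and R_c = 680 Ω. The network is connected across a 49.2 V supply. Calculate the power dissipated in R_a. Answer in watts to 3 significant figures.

Collapse R_b‖R_c to a single equivalent, reducing the network to two series elements.
R_p = (54.8×680)/(54.8+680) = 50.71 Ω
R_total = 270 + 50.71 = 320.7 Ω
I = V / R_total = 49.2 / 320.7 = 0.1534 A
All the current flows through R_a; use P = I²R.
P_R_a = (0.1534)² × 270 = 6.354 W

6.35 W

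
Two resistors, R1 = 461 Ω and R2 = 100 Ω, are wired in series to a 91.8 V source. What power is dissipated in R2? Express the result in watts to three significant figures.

The current is common to all series resistors; compute it, then apply P = I²R for the target.
R_total = 461 + 100 = 561.0 Ω
I = V / R_total = 91.8 / 561.0 = 0.1636 A
P_R2 = I² × R2 = (0.1636)² × 100 = 2.678 W

2.68 W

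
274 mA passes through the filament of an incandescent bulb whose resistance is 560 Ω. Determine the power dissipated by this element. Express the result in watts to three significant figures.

Current and resistance are given, so P = I²R is the direct form.
P = (0.2740 A)² × 560 Ω = 42.04 W

42.0 W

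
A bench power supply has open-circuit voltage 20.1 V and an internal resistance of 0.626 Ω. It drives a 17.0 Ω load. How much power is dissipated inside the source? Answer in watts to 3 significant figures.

0.814 W

Internal loss is I²r, with I set by the total series resistance r+R.
I = ε / (r + R) = 20.1 / (0.626 + 17.0) = 1.140 A
P_int = I² r = (1.140)² × 0.626 = 0.8141 W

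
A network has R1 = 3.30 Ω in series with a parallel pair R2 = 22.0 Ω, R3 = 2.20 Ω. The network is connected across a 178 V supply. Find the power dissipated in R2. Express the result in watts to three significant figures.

First combine the parallel branches into one equivalent R_p, then R1 + R_p is a series pair.
R_p = (22.0×2.20)/(22.0+2.20) = 2.000 Ω
R_total = 3.30 + 2.000 = 5.300 Ω
I = V / R_total = 178 / 5.300 = 33.58 A
Voltage across the parallel pair: V_p = I × R_p = 33.58 × 2.000 = 67.17 V
R2 is across V_p, so use P = V²/R for that branch.
P_R2 = (67.17)² / 22.0 = 205.1 W

205 W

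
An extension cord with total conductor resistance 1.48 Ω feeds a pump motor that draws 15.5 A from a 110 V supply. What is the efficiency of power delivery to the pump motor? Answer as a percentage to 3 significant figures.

79.1 %

The extension cord carries the full 15.5 A.
P_line = I² R_line = (15.50)² × 1.48 = 355.6 W
P_source = V I = 110 × 15.50 = 1705 W; P_load = 1349 W
η = P_load / P_source = 1349 / 1705 = 0.7915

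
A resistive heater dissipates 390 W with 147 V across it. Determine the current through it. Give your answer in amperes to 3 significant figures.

2.65 A

From P = V I = I²R = V²/R, with the two given quantities we get I = P / V.
I = 390 / 147 = 2.653 A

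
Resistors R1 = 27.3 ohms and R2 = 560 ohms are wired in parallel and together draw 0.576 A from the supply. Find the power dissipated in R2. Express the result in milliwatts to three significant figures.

401 mW

Parallel branches share V, not I — compute V via R_eq, then use V²/R for the target branch.
1/R_eq = 1/27.3 + 1/560 ⇒ R_eq = 26.03 Ω
V = I_total × R_eq = 0.5760 × 26.03 = 14.99 V
P_R2 = V² / R2 = (14.99)² / 560 = 0.4015 W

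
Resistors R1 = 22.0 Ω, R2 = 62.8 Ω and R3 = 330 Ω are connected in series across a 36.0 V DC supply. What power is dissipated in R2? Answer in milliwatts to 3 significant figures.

In a series string the same current flows through every resistor — find that current, then P = I²R for the one we want.
R_total = 22.0 + 62.8 + 330 = 414.8 Ω
I = V / R_total = 36.0 / 414.8 = 0.08679 A
P_R2 = I² × R2 = (0.08679)² × 62.8 = 0.4730 W

473 mW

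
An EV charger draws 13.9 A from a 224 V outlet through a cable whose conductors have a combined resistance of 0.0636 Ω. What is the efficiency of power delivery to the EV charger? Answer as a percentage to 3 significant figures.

The cable carries the full 13.9 A.
P_line = I² R_line = (13.90)² × 0.0636 = 12.29 W
P_source = V I = 224 × 13.90 = 3114 W; P_load = 3101 W
η = P_load / P_source = 3101 / 3114 = 0.9961

99.6 %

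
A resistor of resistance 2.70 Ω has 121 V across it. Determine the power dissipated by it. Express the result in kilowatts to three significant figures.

5.42 kW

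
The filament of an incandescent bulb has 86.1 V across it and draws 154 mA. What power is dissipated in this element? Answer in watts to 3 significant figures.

13.3 W

With V and I both given, power follows immediately from P = V I.
P = 86.1 V × 0.1540 A = 13.26 W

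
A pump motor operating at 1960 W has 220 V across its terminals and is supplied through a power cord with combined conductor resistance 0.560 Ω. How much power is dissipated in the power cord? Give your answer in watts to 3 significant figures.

44.4 W

Line loss is just I²R for the cable — we know both I and R_line directly.
I = P / V = 1960 / 220 = 8.909 A through the power cord.
P_line = I² R_line = (8.909)² × 0.560 = 44.45 W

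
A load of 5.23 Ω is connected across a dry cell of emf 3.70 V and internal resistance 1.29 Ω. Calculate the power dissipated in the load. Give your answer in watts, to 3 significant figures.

The internal resistance and the load are in series, so the same I flows through both; get I from ε/(r+R), then I²R for the load.
I = ε / (r + R) = 3.70 / (1.29 + 5.23) = 0.5675 A
P_load = I² R = (0.5675)² × 5.23 = 1.684 W

1.68 W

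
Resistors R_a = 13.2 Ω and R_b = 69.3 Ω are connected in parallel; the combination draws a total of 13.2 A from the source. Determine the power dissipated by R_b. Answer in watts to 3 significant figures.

309 W

We need the common branch voltage; get it from I_total × R_eq, then P = V²/R for the branch.
1/R_eq = 1/13.2 + 1/69.3 ⇒ R_eq = 11.09 Ω
V = I_total × R_eq = 13.20 × 11.09 = 146.4 V
P_R_b = V² / R_b = (146.4)² / 69.3 = 309.1 W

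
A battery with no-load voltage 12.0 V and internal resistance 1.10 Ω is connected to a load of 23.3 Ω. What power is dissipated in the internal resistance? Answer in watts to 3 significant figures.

0.266 W

Internal loss is I²r, with I set by the total series resistance r+R.
I = ε / (r + R) = 12.0 / (1.10 + 23.3) = 0.4918 A
P_int = I² r = (0.4918)² × 1.10 = 0.2661 W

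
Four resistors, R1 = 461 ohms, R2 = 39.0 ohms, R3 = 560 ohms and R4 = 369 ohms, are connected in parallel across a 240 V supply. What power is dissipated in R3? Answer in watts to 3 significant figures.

R3 sits directly across the source, so P = V²/R with V = 240 V.
P_R3 = V² / R3 = (240)² / 560 Ω = 102.9 W

103 W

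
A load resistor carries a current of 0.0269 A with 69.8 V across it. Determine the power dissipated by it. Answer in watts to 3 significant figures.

1.88 W

With V and I both given, power follows immediately from P = V I.
P = 69.8 V × 0.02690 A = 1.878 W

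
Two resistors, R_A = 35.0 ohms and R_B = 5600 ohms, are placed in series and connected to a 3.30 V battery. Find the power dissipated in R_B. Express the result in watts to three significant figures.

0.00192 W

The current is common to all series resistors; compute it, then apply P = I²R for the target.
R_total = 35.0 + 5600 = 5635 Ω
I = V / R_total = 3.30 / 5635 = 0.0005856 A
P_R_B = I² × R_B = (0.0005856)² × 5600 = 0.001921 W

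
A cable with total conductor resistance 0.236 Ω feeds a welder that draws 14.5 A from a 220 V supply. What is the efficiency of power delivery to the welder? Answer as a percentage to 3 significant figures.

98.4 %

The cable carries the full 14.5 A.
P_line = I² R_line = (14.50)² × 0.236 = 49.62 W
P_source = V I = 220 × 14.50 = 3190 W; P_load = 3140 W
η = P_load / P_source = 3140 / 3190 = 0.9844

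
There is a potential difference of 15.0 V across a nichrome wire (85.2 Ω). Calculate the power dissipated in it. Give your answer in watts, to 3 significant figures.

V and R are stated; P = V²/R avoids computing the current.
P = (15.0 V)² / 85.2 Ω = 2.641 W

2.64 W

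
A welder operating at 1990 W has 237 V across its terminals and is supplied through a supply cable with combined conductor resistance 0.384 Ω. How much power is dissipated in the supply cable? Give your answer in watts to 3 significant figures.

The supply cable and load are in series, so the same current flows in both; the loss is I²R_line.
I = P / V = 1990 / 237 = 8.397 A through the supply cable.
P_line = I² R_line = (8.397)² × 0.384 = 27.07 W

27.1 W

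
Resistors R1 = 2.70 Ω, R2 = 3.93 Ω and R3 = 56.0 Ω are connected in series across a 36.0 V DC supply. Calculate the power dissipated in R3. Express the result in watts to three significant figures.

18.5 W

Series elements share the same current, so find I first, then use P = I²R.
R_total = 2.70 + 3.93 + 56.0 = 62.63 Ω
I = V / R_total = 36.0 / 62.63 = 0.5748 A
P_R3 = I² × R3 = (0.5748)² × 56.0 = 18.50 W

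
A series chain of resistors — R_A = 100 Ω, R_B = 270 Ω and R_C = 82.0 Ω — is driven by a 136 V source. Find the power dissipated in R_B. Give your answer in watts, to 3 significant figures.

24.4 W

In a series string the same current flows through every resistor — find that current, then P = I²R for the one we want.
R_total = 100 + 270 + 82.0 = 452.0 Ω
I = V / R_total = 136 / 452.0 = 0.3009 A
P_R_B = I² × R_B = (0.3009)² × 270 = 24.44 W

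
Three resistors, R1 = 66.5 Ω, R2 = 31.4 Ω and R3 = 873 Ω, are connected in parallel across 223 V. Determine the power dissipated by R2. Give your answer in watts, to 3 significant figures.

1580 W

Each parallel branch sees the full supply voltage, so P = V²/R applies directly to the target branch.
P_R2 = V² / R2 = (223)² / 31.4 Ω = 1584 W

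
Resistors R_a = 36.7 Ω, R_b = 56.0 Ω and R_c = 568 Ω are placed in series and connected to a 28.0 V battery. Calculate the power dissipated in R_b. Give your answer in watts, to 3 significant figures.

The current is common to all series resistors; compute it, then apply P = I²R for the target.
R_total = 36.7 + 56.0 + 568 = 660.7 Ω
I = V / R_total = 28.0 / 660.7 = 0.04238 A
P_R_b = I² × R_b = (0.04238)² × 56.0 = 0.1006 W

0.101 W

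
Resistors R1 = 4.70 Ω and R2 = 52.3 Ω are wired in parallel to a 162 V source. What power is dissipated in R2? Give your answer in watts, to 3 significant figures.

502 W

Parallel branches share the same voltage; P = V²/R gives the branch power in one step.
P_R2 = V² / R2 = (162)² / 52.3 Ω = 501.8 W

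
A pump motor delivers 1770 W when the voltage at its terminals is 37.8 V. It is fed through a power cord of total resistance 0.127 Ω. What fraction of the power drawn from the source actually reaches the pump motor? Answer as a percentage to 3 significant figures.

I = P / V = 1770 / 37.8 = 46.83 A through the power cord.
P_line = I² R_line = (46.83)² × 0.127 = 278.5 W
P_source = P_load + P_line = 1770 + 278.5 = 2048 W
η = P_load / P_source = 1770 / 2048 = 0.8641

86.4 %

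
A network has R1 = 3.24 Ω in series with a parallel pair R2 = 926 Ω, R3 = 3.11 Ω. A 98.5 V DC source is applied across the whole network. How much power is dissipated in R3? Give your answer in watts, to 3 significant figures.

Reduce the parallel pair to R_p first; the network is then a simple series string.
R_p = (926×3.11)/(926+3.11) = 3.100 Ω
R_total = 3.24 + 3.100 = 6.340 Ω
I = V / R_total = 98.5 / 6.340 = 15.54 A
Voltage across the parallel pair: V_p = I × R_p = 15.54 × 3.100 = 48.16 V
With V_p across R3, its power is V_p²/R3.
P_R3 = (48.16)² / 3.11 = 745.8 W

746 W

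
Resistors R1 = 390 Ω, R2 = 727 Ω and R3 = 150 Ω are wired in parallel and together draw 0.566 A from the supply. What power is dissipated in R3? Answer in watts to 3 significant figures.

19.0 W

The branches share the same voltage, but only the total current is given — find V from the equivalent resistance first.
1/R_eq = 1/390 + 1/727 + 1/150 ⇒ R_eq = 94.28 Ω
V = I_total × R_eq = 0.5660 × 94.28 = 53.36 V
P_R3 = V² / R3 = (53.36)² / 150 = 18.99 W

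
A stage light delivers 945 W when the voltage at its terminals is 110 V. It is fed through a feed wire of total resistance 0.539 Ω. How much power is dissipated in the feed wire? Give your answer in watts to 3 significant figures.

39.8 W

Only the current and the line resistance are needed for the I²R loss.
I = P / V = 945 / 110 = 8.591 A through the feed wire.
P_line = I² R_line = (8.591)² × 0.539 = 39.78 W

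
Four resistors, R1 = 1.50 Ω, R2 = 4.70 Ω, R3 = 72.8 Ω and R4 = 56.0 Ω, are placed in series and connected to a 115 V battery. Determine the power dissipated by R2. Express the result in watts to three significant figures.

3.41 W

In a series string the same current flows through every resistor — find that current, then P = I²R for the one we want.
R_total = 1.50 + 4.70 + 72.8 + 56.0 = 135.0 Ω
I = V / R_total = 115 / 135.0 = 0.8519 A
P_R2 = I² × R2 = (0.8519)² × 4.70 = 3.411 W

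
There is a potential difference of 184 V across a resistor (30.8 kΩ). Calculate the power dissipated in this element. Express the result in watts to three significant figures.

1.10 W

We know the drop across the element and its resistance — P = V²/R, one step.
P = (184 V)² / 30800 Ω = 1.099 W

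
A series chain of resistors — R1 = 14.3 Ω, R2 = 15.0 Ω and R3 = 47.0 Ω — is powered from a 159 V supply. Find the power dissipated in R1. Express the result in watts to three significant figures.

In a series string the same current flows through every resistor — find that current, then P = I²R for the one we want.
R_total = 14.3 + 15.0 + 47.0 = 76.30 Ω
I = V / R_total = 159 / 76.30 = 2.084 A
P_R1 = I² × R1 = (2.084)² × 14.3 = 62.10 W

62.1 W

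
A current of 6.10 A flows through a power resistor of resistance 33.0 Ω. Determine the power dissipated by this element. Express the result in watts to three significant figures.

1230 W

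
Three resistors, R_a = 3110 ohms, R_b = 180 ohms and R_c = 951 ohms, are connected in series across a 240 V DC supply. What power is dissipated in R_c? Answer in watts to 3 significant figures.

3.05 W

Series elements share the same current, so find I first, then use P = I²R.
R_total = 3110 + 180 + 951 = 4241 Ω
I = V / R_total = 240 / 4241 = 0.05659 A
P_R_c = I² × R_c = (0.05659)² × 951 = 3.046 W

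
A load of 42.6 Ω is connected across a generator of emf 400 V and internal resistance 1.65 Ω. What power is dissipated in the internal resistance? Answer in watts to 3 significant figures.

135 W

r is in series with the load, so it carries the full circuit current — the loss in it is I²r.
I = ε / (r + R) = 400 / (1.65 + 42.6) = 9.040 A
P_int = I² r = (9.040)² × 1.65 = 134.8 W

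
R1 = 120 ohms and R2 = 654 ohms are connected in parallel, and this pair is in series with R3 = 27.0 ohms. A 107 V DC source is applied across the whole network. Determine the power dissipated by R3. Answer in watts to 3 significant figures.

18.8 W

Collapse the R1‖R2 pair into one equivalent R_p; then R_p and R3 form a series string.
R_p = (120×654)/(120+654) = 101.4 Ω
R_total = R_p + 27.0 = 101.4 + 27.0 = 128.4 Ω
I = V / R_total = 107 / 128.4 = 0.8334 A
R3 carries the full series current, so P = I²R.
P_R3 = (0.8334)² × 27.0 = 18.75 W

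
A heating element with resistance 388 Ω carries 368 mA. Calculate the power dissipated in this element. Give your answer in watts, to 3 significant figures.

52.5 W

Current and resistance are given, so P = I²R is the direct form.
P = (0.3680 A)² × 388 Ω = 52.54 W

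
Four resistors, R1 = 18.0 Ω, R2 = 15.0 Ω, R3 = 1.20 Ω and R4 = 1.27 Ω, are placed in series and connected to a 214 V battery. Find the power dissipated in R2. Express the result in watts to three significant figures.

Series elements share the same current, so find I first, then use P = I²R.
R_total = 18.0 + 15.0 + 1.20 + 1.27 = 35.47 Ω
I = V / R_total = 214 / 35.47 = 6.033 A
P_R2 = I² × R2 = (6.033)² × 15.0 = 546.0 W

546 W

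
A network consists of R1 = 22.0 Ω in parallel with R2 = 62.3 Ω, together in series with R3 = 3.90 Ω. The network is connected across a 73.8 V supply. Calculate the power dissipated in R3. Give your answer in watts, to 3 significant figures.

52.3 W

Combine R1 and R2 into their parallel equivalent first, reducing the network to two series resistors.
R_p = (22.0×62.3)/(22.0+62.3) = 16.26 Ω
R_total = R_p + 3.90 = 16.26 + 3.90 = 20.16 Ω
I = V / R_total = 73.8 / 20.16 = 3.661 A
R3 carries the full series current, so P = I²R.
P_R3 = (3.661)² × 3.90 = 52.27 W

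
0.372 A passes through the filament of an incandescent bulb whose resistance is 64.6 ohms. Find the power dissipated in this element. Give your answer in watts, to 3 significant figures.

The current through and the resistance of the element are both given; use P = I²R.
P = (0.3720 A)² × 64.6 Ω = 8.940 W

8.94 W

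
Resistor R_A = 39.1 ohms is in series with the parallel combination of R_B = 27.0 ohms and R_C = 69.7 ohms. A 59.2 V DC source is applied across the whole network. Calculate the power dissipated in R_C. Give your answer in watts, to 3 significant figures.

Replace R_B and R_C with their parallel equivalent so the circuit becomes R_A in series with R_p.
R_p = (27.0×69.7)/(27.0+69.7) = 19.46 Ω
R_total = 39.1 + 19.46 = 58.56 Ω
I = V / R_total = 59.2 / 58.56 = 1.011 A
Voltage across the parallel pair: V_p = I × R_p = 1.011 × 19.46 = 19.67 V
With V_p across R_C, its power is V_p²/R_C.
P_R_C = (19.67)² / 69.7 = 5.553 W

5.55 W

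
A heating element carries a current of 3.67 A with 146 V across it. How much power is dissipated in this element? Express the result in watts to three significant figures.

536 W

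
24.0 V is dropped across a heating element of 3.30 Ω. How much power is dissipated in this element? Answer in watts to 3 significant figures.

175 W

With V across and R both known, P = V²/R gives the dissipation directly.
P = (24.0 V)² / 3.30 Ω = 174.5 W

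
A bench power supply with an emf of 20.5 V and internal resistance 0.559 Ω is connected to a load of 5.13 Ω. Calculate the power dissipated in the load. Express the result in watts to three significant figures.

66.6 W

Find the circuit current first, then P = I²R for the load (series elements share I).
I = ε / (r + R) = 20.5 / (0.559 + 5.13) = 3.603 A
P_load = I² R = (3.603)² × 5.13 = 66.61 W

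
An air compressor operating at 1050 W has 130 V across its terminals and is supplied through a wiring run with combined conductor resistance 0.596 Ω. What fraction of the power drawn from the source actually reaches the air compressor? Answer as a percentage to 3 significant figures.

96.4 %

I = P / V = 1050 / 130 = 8.077 A through the wiring run.
P_line = I² R_line = (8.077)² × 0.596 = 38.88 W
P_source = P_load + P_line = 1050 + 38.88 = 1089 W
η = P_load / P_source = 1050 / 1089 = 0.9643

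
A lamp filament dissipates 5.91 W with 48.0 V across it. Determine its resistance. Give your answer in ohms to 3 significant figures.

390 Ω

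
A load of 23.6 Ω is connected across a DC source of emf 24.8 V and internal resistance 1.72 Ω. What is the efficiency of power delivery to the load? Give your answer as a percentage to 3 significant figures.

The source delivers εI, of which I²R reaches the load and I²r is lost; since I is common, η = R/(R+r).
η = R / (R + r) = 23.6 / (23.6 + 1.72) = 0.9321

93.2 %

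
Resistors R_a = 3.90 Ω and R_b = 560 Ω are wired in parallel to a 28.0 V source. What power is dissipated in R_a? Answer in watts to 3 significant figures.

201 W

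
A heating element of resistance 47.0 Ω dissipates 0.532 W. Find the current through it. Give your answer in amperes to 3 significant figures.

Inverting the appropriate power form: I = √(P / R).
I = √(0.532 / 47.0) = 0.1064 A

0.106 A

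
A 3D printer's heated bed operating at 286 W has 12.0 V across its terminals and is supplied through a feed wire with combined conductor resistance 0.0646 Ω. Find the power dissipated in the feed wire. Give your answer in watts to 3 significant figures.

Only the current and the line resistance are needed for the I²R loss.
I = P / V = 286 / 12.0 = 23.83 A through the feed wire.
P_line = I² R_line = (23.83)² × 0.0646 = 36.69 W

36.7 W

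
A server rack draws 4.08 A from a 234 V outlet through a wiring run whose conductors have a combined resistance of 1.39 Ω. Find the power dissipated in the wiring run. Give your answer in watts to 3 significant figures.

23.1 W

The wiring run and load are in series, so the same current flows in both; the loss is I²R_line.
The wiring run carries the full 4.08 A.
P_line = I² R_line = (4.080)² × 1.39 = 23.14 W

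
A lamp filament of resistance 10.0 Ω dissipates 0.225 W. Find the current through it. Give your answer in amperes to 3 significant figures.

0.150 A

The two known quantities fix the third via I = √(P / R).
I = √(0.225 / 10.0) = 0.1500 A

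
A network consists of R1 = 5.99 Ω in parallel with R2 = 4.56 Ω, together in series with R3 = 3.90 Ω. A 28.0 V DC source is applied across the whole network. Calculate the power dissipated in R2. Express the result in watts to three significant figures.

Reduce the parallel combination to a single R_p; the circuit then becomes R_p in series with the remaining resistor.
R_p = (5.99×4.56)/(5.99+4.56) = 2.589 Ω
R_total = R_p + 3.90 = 2.589 + 3.90 = 6.489 Ω
I = V / R_total = 28.0 / 6.489 = 4.315 A
Voltage across the parallel pair: V_p = I × R_p = 4.315 × 2.589 = 11.17 V
R2 sits across V_p; its power is V_p²/R.
P_R2 = (11.17)² / 4.56 = 27.37 W

27.4 W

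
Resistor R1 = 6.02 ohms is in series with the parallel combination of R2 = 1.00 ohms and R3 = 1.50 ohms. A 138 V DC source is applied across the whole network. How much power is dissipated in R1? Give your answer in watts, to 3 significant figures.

2620 W

Replace R2 and R3 with their parallel equivalent so the circuit becomes R1 in series with R_p.
R_p = (1.00×1.50)/(1.00+1.50) = 0.6000 Ω
R_total = 6.02 + 0.6000 = 6.620 Ω
I = V / R_total = 138 / 6.620 = 20.85 A
All the current flows through R1; use P = I²R.
P_R1 = (20.85)² × 6.02 = 2616 W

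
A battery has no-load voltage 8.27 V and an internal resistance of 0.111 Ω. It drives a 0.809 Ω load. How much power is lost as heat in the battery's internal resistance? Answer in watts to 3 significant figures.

8.97 W

r is in series with the load, so it carries the full circuit current — the loss in it is I²r.
I = ε / (r + R) = 8.27 / (0.111 + 0.809) = 8.989 A
P_int = I² r = (8.989)² × 0.111 = 8.969 W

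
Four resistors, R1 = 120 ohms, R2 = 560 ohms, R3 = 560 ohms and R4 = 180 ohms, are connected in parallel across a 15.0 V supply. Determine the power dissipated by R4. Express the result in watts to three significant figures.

1.25 W

Every branch has 15.0 V across it, so for R4 the power is simply V²/R.
P_R4 = V² / R4 = (15.0)² / 180 Ω = 1.250 W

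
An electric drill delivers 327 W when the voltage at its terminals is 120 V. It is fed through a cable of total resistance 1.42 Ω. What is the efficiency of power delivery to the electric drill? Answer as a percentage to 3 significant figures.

I = P / V = 327 / 120 = 2.725 A through the cable.
P_line = I² R_line = (2.725)² × 1.42 = 10.54 W
P_source = P_load + P_line = 327.0 + 10.54 = 337.5 W
η = P_load / P_source = 327.0 / 337.5 = 0.9688

96.9 %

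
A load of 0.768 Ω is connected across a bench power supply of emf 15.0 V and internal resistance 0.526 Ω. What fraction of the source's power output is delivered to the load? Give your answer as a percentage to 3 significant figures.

59.4 %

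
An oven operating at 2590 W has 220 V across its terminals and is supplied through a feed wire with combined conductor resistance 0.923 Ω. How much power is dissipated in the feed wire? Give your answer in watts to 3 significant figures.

128 W

The feed wire is a series resistance carrying the load current; its dissipation is I²R_line.
I = P / V = 2590 / 220 = 11.77 A through the feed wire.
P_line = I² R_line = (11.77)² × 0.923 = 127.9 W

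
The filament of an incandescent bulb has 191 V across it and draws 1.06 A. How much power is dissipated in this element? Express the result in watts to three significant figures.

With V and I both given, power follows immediately from P = V I.
P = 191 V × 1.060 A = 202.5 W

202 W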